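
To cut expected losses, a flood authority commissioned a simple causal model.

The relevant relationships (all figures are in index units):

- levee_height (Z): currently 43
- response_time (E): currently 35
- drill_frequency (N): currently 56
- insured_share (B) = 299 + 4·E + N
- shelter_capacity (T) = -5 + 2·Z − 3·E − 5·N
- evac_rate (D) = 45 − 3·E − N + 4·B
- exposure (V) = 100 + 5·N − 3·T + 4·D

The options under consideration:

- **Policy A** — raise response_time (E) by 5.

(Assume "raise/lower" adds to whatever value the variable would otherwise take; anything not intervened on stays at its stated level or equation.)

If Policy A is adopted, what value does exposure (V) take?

9053

Policy A (E + 5):
  Z = 43
  E = 35 + 5 = 40
  N = 56
  B = 299 + 4·40 + 56 = 515
  T = -5 + 2·43 − 3·40 − 5·56 = -319
  D = 45 − 3·40 − 56 + 4·515 = 1929
  V = 100 + 5·56 − 3·(-319) + 4·1929 = 9053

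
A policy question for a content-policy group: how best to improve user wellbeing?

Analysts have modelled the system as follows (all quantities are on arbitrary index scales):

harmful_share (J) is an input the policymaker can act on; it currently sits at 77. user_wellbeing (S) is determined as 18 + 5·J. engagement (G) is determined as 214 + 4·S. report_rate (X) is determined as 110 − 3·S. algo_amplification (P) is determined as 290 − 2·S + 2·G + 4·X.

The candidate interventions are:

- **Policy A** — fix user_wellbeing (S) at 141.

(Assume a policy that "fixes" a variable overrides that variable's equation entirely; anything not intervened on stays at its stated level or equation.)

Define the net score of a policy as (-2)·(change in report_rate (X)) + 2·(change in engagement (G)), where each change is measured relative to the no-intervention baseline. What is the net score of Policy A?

-3668

Baseline:
  J = 77
  S = 18 + 5·77 = 403
  G = 214 + 4·403 = 1826
  X = 110 − 3·403 = -1099
Policy A (S := 141):
  J = 77
  S = 141
  G = 214 + 4·141 = 778
  X = 110 − 3·141 = -313
ΔX = -313 − (-1099) = 786; ΔG = 778 − 1826 = -1048
Score = (-2)·786 + 2·(-1048) = -3668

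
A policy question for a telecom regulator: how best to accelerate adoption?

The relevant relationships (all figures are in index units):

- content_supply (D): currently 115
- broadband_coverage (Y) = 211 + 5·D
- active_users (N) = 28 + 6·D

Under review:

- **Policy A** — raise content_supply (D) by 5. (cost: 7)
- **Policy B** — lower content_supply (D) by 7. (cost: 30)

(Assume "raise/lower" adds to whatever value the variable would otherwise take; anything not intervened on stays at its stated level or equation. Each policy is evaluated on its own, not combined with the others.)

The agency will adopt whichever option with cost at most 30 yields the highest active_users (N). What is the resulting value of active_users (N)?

Policy A (D + 5):
  D = 115 + 5 = 120
  N = 28 + 6·120 = 748
Policy B (D − 7):
  D = 115 − 7 = 108
  N = 28 + 6·108 = 676
Comparing — Policy A: N=748, Policy B: N=676. Highest is 748 (Policy A).

748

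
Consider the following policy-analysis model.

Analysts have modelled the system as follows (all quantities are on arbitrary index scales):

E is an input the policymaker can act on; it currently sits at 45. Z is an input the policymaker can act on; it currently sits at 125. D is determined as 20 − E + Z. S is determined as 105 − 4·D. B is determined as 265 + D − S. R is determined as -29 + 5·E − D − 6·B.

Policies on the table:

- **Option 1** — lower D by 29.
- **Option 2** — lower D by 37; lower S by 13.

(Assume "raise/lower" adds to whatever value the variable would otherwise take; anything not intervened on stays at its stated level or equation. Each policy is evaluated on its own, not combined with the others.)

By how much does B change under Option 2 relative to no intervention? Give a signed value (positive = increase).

-172

Baseline:
  E = 45
  Z = 125
  D = 20 − 45 + 125 = 100
  S = 105 − 4·100 = -295
  B = 265 + 100 − (-295) = 660
Option 2 (D − 37, S − 13):
  E = 45
  Z = 125
  D = 20 − 45 + 125 (−37 from intervention) = 63
  S = 105 − 4·63 (−13 from intervention) = -160
  B = 265 + 63 − (-160) = 488
Change in B: 488 − 660 = -172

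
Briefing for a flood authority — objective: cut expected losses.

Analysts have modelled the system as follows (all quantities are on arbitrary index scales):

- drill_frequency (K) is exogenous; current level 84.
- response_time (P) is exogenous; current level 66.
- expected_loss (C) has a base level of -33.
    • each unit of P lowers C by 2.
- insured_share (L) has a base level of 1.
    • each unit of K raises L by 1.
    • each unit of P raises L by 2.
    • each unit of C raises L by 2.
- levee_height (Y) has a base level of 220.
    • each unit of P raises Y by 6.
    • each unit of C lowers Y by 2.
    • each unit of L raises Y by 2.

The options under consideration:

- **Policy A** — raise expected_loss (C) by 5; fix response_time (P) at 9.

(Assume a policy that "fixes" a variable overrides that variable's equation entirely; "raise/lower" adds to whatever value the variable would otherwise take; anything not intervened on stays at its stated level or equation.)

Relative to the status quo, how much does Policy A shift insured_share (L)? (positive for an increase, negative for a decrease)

124

Baseline:
  K = 84
  P = 66
  C = -33 − 2·66 = -165
  L = 1 + 84 + 2·66 + 2·(-165) = -113
Policy A (C + 5, P := 9):
  K = 84
  P = 9
  C = -33 − 2·9 (+5 from intervention) = -46
  L = 1 + 84 + 2·9 + 2·(-46) = 11
Change in L: 11 − (-113) = 124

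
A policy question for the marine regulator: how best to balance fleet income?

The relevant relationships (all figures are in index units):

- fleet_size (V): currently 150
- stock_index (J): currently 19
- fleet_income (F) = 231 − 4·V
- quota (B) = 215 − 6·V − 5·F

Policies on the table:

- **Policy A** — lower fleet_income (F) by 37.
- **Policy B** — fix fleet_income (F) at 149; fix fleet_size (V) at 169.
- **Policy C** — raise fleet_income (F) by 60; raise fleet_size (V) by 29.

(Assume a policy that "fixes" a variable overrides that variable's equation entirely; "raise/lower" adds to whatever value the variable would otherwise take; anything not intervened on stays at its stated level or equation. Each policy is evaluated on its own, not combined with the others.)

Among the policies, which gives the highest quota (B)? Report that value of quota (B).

1345

Policy A (F − 37):
  V = 150
  F = 231 − 4·150 (−37 from intervention) = -406
  B = 215 − 6·150 − 5·(-406) = 1345
Policy B (F := 149, V := 169):
  V = 169
  F = 149
  B = 215 − 6·169 − 5·149 = -1544
Policy C (F + 60, V + 29):
  V = 150 + 29 = 179
  F = 231 − 4·179 (+60 from intervention) = -425
  B = 215 − 6·179 − 5·(-425) = 1266
Comparing — Policy A: B=1345, Policy B: B=-1544, Policy C: B=1266. Highest is 1345 (Policy A).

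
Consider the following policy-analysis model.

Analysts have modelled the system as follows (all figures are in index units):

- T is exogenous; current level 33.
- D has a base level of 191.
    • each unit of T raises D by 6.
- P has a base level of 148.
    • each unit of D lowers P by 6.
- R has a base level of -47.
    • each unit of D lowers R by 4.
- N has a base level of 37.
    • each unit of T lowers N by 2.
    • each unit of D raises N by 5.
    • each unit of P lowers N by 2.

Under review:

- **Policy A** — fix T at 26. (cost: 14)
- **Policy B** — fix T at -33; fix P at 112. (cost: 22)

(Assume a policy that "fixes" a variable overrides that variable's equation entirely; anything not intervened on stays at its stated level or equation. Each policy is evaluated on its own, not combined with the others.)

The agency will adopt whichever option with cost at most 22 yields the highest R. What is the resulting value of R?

-19

Policy A (T := 26):
  T = 26
  D = 191 + 6·26 = 347
  R = -47 − 4·347 = -1435
Policy B (T := -33, P := 112):
  T = -33
  D = 191 + 6·(-33) = -7
  R = -47 − 4·(-7) = -19
Comparing — Policy A: R=-1435, Policy B: R=-19. Highest is -19 (Policy B).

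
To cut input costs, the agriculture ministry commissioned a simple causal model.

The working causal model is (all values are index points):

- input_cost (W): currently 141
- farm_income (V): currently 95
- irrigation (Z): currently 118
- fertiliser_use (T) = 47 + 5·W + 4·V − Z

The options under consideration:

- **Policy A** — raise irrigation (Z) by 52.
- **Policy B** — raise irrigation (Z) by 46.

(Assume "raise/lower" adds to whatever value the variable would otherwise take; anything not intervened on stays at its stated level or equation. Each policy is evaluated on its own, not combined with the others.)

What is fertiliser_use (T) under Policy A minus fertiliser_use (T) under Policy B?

Policy A (Z + 52):
  W = 141
  V = 95
  Z = 118 + 52 = 170
  T = 47 + 5·141 + 4·95 − 170 = 962
Policy B (Z + 46):
  W = 141
  V = 95
  Z = 118 + 46 = 164
  T = 47 + 5·141 + 4·95 − 164 = 968
T: 962 − 968 = -6

-6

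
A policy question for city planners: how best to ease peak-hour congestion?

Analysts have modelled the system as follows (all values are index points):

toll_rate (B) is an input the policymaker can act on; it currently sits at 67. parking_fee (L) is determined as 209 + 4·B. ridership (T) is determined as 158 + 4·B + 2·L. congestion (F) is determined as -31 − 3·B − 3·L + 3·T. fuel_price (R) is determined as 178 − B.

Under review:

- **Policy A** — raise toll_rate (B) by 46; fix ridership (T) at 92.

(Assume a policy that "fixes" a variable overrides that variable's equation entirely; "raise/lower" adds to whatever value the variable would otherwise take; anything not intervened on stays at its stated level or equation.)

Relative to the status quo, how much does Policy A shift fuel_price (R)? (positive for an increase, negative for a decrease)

-46

Baseline:
  B = 67
  R = 178 − 67 = 111
Policy A (B + 46, T := 92):
  B = 67 + 46 = 113
  R = 178 − 113 = 65
Change in R: 65 − 111 = -46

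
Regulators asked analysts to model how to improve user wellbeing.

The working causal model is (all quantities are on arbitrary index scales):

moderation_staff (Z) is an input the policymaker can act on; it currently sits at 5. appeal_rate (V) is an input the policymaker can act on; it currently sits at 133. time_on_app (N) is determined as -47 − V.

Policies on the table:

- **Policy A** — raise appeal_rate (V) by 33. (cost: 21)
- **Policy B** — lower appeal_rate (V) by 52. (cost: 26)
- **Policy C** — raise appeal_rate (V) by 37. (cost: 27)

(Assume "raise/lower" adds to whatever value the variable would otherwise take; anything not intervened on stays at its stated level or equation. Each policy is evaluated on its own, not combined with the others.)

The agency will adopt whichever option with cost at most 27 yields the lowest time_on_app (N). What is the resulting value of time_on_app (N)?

-217

Policy A (V + 33):
  V = 133 + 33 = 166
  N = -47 − 166 = -213
Policy B (V − 52):
  V = 133 − 52 = 81
  N = -47 − 81 = -128
Policy C (V + 37):
  V = 133 + 37 = 170
  N = -47 − 170 = -217
Comparing — Policy A: N=-213, Policy B: N=-128, Policy C: N=-217. Lowest is -217 (Policy C).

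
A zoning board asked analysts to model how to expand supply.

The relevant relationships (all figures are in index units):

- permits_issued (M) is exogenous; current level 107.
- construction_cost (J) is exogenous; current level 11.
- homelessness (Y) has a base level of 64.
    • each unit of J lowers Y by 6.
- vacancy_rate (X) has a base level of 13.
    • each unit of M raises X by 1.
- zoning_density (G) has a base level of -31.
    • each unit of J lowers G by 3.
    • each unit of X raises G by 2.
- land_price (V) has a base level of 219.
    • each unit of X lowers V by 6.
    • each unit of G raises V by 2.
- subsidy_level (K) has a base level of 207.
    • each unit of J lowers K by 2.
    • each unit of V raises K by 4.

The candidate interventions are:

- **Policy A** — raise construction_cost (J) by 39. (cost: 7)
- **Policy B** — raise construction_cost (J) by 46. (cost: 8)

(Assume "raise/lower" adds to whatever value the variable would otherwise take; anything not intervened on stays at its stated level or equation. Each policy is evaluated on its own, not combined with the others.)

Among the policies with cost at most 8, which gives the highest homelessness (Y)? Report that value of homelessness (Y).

Policy A (J + 39):
  J = 11 + 39 = 50
  Y = 64 − 6·50 = -236
Policy B (J + 46):
  J = 11 + 46 = 57
  Y = 64 − 6·57 = -278
Comparing — Policy A: Y=-236, Policy B: Y=-278. Highest is -236 (Policy A).

-236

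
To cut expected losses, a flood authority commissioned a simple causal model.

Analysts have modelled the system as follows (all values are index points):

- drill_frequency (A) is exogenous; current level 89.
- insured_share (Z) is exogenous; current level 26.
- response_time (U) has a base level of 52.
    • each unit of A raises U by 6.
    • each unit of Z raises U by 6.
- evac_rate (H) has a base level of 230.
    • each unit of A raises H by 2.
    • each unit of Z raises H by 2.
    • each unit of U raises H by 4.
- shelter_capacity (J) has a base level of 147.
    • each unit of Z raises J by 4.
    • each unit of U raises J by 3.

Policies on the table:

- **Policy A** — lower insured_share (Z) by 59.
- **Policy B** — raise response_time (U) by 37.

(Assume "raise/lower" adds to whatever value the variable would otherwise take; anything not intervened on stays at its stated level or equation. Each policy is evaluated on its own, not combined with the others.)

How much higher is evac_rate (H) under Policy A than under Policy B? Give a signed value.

Policy A (Z − 59):
  A = 89
  Z = 26 − 59 = -33
  U = 52 + 6·89 + 6·(-33) = 388
  H = 230 + 2·89 + 2·(-33) + 4·388 = 1894
Policy B (U + 37):
  A = 89
  Z = 26
  U = 52 + 6·89 + 6·26 (+37 from intervention) = 779
  H = 230 + 2·89 + 2·26 + 4·779 = 3576
H: 1894 − 3576 = -1682

-1682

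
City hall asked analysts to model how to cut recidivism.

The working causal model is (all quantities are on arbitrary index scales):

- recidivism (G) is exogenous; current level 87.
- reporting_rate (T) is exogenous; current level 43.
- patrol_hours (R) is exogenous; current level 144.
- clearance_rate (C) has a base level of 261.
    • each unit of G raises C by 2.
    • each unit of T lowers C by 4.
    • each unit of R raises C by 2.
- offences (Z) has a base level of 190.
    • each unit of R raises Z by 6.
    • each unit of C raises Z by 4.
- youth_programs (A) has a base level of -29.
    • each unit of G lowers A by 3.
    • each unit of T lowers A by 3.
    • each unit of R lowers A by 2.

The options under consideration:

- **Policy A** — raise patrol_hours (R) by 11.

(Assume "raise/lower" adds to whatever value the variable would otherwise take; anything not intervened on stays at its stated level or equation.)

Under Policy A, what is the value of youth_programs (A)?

-729

Policy A (R + 11):
  G = 87
  T = 43
  R = 144 + 11 = 155
  A = -29 − 3·87 − 3·43 − 2·155 = -729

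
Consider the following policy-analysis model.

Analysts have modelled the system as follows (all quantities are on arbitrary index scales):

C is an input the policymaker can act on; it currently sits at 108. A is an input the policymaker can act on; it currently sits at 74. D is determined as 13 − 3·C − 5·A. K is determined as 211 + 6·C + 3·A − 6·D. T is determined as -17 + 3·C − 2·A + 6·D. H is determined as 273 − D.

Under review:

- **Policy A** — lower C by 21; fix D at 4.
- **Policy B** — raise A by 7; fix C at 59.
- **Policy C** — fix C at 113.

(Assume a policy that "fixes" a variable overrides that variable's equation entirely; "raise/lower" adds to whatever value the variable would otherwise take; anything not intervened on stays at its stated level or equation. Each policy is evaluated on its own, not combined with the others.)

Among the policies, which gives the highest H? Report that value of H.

Policy A (C − 21, D := 4):
  C = 108 − 21 = 87
  A = 74
  D = 4
  H = 273 − 4 = 269
Policy B (A + 7, C := 59):
  C = 59
  A = 74 + 7 = 81
  D = 13 − 3·59 − 5·81 = -569
  H = 273 − (-569) = 842
Policy C (C := 113):
  C = 113
  A = 74
  D = 13 − 3·113 − 5·74 = -696
  H = 273 − (-696) = 969
Comparing — Policy A: H=269, Policy B: H=842, Policy C: H=969. Highest is 969 (Policy C).

969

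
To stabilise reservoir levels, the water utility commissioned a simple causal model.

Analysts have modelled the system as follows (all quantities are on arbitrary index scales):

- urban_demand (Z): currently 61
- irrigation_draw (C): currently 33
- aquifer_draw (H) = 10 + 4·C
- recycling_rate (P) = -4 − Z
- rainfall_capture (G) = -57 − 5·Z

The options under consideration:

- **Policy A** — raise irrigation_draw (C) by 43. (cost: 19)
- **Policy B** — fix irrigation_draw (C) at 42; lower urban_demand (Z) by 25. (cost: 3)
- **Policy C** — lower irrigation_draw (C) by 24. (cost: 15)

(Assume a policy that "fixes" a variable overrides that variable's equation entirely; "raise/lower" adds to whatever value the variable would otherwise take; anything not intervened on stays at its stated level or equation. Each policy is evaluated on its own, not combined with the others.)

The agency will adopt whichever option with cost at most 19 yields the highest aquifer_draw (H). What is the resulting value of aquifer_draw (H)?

314

Policy A (C + 43):
  C = 33 + 43 = 76
  H = 10 + 4·76 = 314
Policy B (C := 42, Z − 25):
  C = 42
  H = 10 + 4·42 = 178
Policy C (C − 24):
  C = 33 − 24 = 9
  H = 10 + 4·9 = 46
Comparing — Policy A: H=314, Policy B: H=178, Policy C: H=46. Highest is 314 (Policy A).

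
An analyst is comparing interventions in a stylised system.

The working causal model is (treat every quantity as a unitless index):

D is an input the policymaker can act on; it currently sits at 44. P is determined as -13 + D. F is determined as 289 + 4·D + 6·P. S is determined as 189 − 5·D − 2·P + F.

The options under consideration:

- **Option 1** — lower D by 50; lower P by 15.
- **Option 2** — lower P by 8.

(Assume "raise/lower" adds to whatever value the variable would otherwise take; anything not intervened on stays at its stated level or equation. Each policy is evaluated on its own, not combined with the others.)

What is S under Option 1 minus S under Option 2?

-178

Option 1 (D − 50, P − 15):
  D = 44 − 50 = -6
  P = -13 + (-6) (−15 from intervention) = -34
  F = 289 + 4·(-6) + 6·(-34) = 61
  S = 189 − 5·(-6) − 2·(-34) + 61 = 348
Option 2 (P − 8):
  D = 44
  P = -13 + 44 (−8 from intervention) = 23
  F = 289 + 4·44 + 6·23 = 603
  S = 189 − 5·44 − 2·23 + 603 = 526
S: 348 − 526 = -178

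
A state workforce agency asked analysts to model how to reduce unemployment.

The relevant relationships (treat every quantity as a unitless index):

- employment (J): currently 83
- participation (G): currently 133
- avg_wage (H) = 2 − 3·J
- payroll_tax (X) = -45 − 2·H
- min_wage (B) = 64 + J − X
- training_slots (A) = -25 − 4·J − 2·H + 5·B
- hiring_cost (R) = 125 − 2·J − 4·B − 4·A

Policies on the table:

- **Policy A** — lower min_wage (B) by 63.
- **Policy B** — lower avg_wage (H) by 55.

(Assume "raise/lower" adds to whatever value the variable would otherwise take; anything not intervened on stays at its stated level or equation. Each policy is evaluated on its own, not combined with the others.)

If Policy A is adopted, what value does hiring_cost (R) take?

Policy A (B − 63):
  J = 83
  H = 2 − 3·83 = -247
  X = -45 − 2·(-247) = 449
  B = 64 + 83 − 449 (−63 from intervention) = -365
  A = -25 − 4·83 − 2·(-247) + 5·(-365) = -1688
  R = 125 − 2·83 − 4·(-365) − 4·(-1688) = 8171

8171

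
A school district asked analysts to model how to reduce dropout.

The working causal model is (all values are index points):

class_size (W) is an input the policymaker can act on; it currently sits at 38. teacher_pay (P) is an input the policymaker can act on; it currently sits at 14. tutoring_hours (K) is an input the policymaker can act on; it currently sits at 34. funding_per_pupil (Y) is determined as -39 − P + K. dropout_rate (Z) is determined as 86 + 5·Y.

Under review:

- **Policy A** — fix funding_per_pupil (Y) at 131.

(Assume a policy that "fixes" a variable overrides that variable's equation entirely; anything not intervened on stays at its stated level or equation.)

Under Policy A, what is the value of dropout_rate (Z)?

741

Policy A (Y := 131):
  P = 14
  K = 34
  Y = 131
  Z = 86 + 5·131 = 741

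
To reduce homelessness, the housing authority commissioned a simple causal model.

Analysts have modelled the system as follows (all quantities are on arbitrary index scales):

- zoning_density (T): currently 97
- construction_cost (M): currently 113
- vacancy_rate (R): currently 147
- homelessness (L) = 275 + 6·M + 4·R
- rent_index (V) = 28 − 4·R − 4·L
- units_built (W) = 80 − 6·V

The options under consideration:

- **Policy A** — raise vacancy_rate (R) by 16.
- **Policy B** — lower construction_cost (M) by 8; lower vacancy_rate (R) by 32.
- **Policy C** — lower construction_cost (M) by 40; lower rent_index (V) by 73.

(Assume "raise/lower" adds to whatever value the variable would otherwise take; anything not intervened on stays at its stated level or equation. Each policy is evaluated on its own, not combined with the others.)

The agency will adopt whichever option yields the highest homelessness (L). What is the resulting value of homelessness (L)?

1605

Policy A (R + 16):
  M = 113
  R = 147 + 16 = 163
  L = 275 + 6·113 + 4·163 = 1605
Policy B (M − 8, R − 32):
  M = 113 − 8 = 105
  R = 147 − 32 = 115
  L = 275 + 6·105 + 4·115 = 1365
Policy C (M − 40, V − 73):
  M = 113 − 40 = 73
  R = 147
  L = 275 + 6·73 + 4·147 = 1301
Comparing — Policy A: L=1605, Policy B: L=1365, Policy C: L=1301. Highest is 1605 (Policy A).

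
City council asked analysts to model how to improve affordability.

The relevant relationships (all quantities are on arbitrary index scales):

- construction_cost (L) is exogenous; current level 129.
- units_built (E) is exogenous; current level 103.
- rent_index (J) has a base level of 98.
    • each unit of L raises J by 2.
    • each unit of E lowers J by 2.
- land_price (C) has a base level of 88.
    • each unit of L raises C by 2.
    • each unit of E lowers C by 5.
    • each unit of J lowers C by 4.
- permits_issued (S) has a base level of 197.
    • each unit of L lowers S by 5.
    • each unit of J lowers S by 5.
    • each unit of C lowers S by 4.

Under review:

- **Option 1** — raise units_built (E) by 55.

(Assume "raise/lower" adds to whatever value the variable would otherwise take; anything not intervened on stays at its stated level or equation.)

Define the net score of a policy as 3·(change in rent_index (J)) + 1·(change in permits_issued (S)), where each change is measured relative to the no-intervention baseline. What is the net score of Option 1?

Baseline:
  L = 129
  E = 103
  J = 98 + 2·129 − 2·103 = 150
  C = 88 + 2·129 − 5·103 − 4·150 = -769
  S = 197 − 5·129 − 5·150 − 4·(-769) = 1878
Option 1 (E + 55):
  L = 129
  E = 103 + 55 = 158
  J = 98 + 2·129 − 2·158 = 40
  C = 88 + 2·129 − 5·158 − 4·40 = -604
  S = 197 − 5·129 − 5·40 − 4·(-604) = 1768
ΔJ = 40 − 150 = -110; ΔS = 1768 − 1878 = -110
Score = 3·(-110) + 1·(-110) = -440

-440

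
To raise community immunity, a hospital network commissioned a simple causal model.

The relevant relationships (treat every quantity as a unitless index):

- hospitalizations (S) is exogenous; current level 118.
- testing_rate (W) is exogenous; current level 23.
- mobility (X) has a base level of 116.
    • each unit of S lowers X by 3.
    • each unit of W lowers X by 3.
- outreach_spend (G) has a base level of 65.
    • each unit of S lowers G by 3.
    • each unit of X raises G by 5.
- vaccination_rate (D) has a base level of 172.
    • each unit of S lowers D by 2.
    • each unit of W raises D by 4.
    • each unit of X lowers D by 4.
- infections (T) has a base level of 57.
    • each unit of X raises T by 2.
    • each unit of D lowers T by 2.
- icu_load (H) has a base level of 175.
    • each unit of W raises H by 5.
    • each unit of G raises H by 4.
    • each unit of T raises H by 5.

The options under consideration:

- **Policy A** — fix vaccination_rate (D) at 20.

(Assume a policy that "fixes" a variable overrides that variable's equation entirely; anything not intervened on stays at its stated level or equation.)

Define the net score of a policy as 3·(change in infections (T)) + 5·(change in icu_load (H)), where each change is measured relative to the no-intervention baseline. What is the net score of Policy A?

69216

Baseline:
  S = 118
  W = 23
  X = 116 − 3·118 − 3·23 = -307
  G = 65 − 3·118 + 5·(-307) = -1824
  D = 172 − 2·118 + 4·23 − 4·(-307) = 1256
  T = 57 + 2·(-307) − 2·1256 = -3069
  H = 175 + 5·23 + 4·(-1824) + 5·(-3069) = -22351
Policy A (D := 20):
  S = 118
  W = 23
  X = 116 − 3·118 − 3·23 = -307
  G = 65 − 3·118 + 5·(-307) = -1824
  D = 20
  T = 57 + 2·(-307) − 2·20 = -597
  H = 175 + 5·23 + 4·(-1824) + 5·(-597) = -9991
ΔT = -597 − (-3069) = 2472; ΔH = -9991 − (-22351) = 12360
Score = 3·2472 + 5·12360 = 69216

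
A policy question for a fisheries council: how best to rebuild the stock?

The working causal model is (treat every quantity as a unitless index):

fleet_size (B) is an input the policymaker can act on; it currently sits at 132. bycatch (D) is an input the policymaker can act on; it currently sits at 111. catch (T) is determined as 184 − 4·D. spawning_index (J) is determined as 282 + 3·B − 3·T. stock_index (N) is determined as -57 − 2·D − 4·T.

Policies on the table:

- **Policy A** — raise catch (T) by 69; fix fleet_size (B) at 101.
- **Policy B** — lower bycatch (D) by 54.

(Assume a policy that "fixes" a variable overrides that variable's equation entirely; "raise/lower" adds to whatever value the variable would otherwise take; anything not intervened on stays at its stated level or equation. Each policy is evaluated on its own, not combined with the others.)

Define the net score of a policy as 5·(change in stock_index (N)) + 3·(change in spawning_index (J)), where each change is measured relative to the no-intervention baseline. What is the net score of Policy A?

-2280

Baseline:
  B = 132
  D = 111
  T = 184 − 4·111 = -260
  J = 282 + 3·132 − 3·(-260) = 1458
  N = -57 − 2·111 − 4·(-260) = 761
Policy A (T + 69, B := 101):
  B = 101
  D = 111
  T = 184 − 4·111 (+69 from intervention) = -191
  J = 282 + 3·101 − 3·(-191) = 1158
  N = -57 − 2·111 − 4·(-191) = 485
ΔN = 485 − 761 = -276; ΔJ = 1158 − 1458 = -300
Score = 5·(-276) + 3·(-300) = -2280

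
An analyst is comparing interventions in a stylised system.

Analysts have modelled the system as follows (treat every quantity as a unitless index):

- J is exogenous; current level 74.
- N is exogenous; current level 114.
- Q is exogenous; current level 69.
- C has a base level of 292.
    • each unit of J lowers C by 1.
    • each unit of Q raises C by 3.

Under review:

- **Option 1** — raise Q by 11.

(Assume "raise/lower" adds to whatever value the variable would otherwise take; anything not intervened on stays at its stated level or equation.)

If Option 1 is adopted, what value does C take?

Option 1 (Q + 11):
  J = 74
  Q = 69 + 11 = 80
  C = 292 − 74 + 3·80 = 458

458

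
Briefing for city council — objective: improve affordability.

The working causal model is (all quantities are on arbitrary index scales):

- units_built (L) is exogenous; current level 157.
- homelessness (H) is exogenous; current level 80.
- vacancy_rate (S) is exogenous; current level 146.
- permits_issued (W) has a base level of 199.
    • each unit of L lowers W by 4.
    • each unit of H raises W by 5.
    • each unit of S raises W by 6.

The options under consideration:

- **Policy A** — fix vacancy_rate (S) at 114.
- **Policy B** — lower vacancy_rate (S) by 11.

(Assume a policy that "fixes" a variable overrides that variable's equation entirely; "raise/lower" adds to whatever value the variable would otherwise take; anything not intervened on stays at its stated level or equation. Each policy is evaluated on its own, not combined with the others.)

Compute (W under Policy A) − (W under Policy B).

-126

Policy A (S := 114):
  L = 157
  H = 80
  S = 114
  W = 199 − 4·157 + 5·80 + 6·114 = 655
Policy B (S − 11):
  L = 157
  H = 80
  S = 146 − 11 = 135
  W = 199 − 4·157 + 5·80 + 6·135 = 781
W: 655 − 781 = -126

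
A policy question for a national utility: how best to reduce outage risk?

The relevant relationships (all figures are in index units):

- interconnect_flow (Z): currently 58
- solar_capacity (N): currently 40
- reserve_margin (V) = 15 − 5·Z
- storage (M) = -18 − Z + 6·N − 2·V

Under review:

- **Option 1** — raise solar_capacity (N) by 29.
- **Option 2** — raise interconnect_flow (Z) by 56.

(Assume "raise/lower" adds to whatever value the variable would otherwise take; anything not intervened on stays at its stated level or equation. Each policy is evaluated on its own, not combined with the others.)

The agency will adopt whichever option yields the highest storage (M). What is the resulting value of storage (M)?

1218

Option 1 (N + 29):
  Z = 58
  N = 40 + 29 = 69
  V = 15 − 5·58 = -275
  M = -18 − 58 + 6·69 − 2·(-275) = 888
Option 2 (Z + 56):
  Z = 58 + 56 = 114
  N = 40
  V = 15 − 5·114 = -555
  M = -18 − 114 + 6·40 − 2·(-555) = 1218
Comparing — Option 1: M=888, Option 2: M=1218. Highest is 1218 (Option 2).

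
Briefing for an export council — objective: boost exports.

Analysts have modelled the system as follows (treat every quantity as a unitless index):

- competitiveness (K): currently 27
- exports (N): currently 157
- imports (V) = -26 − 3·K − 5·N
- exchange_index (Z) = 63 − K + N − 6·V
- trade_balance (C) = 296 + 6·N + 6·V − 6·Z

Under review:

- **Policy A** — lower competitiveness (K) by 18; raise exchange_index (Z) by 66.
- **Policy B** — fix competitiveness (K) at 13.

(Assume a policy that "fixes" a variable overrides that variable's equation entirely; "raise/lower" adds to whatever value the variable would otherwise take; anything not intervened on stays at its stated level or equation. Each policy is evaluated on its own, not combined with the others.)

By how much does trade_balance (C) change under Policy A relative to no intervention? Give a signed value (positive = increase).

1764

Baseline:
  K = 27
  N = 157
  V = -26 − 3·27 − 5·157 = -892
  Z = 63 − 27 + 157 − 6·(-892) = 5545
  C = 296 + 6·157 + 6·(-892) − 6·5545 = -37384
Policy A (K − 18, Z + 66):
  K = 27 − 18 = 9
  N = 157
  V = -26 − 3·9 − 5·157 = -838
  Z = 63 − 9 + 157 − 6·(-838) (+66 from intervention) = 5305
  C = 296 + 6·157 + 6·(-838) − 6·5305 = -35620
Change in C: -35620 − (-37384) = 1764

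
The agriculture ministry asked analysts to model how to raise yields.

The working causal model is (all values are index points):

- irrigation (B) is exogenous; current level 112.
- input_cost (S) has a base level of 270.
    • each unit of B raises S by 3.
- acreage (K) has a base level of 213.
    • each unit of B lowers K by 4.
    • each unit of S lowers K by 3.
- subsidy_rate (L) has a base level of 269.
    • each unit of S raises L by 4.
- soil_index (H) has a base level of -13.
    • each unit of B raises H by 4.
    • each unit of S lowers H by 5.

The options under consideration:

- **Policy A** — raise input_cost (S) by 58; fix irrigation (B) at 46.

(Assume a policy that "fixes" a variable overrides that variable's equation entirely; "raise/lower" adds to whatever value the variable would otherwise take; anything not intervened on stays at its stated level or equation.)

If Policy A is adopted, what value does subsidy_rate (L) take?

Policy A (S + 58, B := 46):
  B = 46
  S = 270 + 3·46 (+58 from intervention) = 466
  L = 269 + 4·466 = 2133

2133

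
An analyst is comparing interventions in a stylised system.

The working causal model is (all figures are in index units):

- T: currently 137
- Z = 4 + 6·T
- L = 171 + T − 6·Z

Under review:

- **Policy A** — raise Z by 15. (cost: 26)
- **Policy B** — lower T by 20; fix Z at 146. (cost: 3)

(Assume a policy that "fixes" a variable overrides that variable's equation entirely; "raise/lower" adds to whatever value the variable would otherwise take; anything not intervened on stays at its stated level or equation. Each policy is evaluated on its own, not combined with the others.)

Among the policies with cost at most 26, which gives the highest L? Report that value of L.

Policy A (Z + 15):
  T = 137
  Z = 4 + 6·137 (+15 from intervention) = 841
  L = 171 + 137 − 6·841 = -4738
Policy B (T − 20, Z := 146):
  T = 137 − 20 = 117
  Z = 146
  L = 171 + 117 − 6·146 = -588
Comparing — Policy A: L=-4738, Policy B: L=-588. Highest is -588 (Policy B).

-588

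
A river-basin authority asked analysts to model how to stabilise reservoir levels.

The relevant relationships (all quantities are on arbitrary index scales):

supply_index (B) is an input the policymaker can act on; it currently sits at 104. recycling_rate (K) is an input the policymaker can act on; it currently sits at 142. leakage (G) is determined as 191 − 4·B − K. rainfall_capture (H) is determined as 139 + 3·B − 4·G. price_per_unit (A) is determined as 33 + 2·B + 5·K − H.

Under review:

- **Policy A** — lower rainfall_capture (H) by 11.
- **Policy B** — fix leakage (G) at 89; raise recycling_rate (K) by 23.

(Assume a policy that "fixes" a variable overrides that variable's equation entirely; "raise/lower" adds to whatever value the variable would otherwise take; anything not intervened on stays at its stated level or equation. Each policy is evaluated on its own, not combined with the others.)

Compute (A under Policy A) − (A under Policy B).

-1928

Policy A (H − 11):
  B = 104
  K = 142
  G = 191 − 4·104 − 142 = -367
  H = 139 + 3·104 − 4·(-367) (−11 from intervention) = 1908
  A = 33 + 2·104 + 5·142 − 1908 = -957
Policy B (G := 89, K + 23):
  B = 104
  K = 142 + 23 = 165
  G = 89
  H = 139 + 3·104 − 4·89 = 95
  A = 33 + 2·104 + 5·165 − 95 = 971
A: -957 − 971 = -1928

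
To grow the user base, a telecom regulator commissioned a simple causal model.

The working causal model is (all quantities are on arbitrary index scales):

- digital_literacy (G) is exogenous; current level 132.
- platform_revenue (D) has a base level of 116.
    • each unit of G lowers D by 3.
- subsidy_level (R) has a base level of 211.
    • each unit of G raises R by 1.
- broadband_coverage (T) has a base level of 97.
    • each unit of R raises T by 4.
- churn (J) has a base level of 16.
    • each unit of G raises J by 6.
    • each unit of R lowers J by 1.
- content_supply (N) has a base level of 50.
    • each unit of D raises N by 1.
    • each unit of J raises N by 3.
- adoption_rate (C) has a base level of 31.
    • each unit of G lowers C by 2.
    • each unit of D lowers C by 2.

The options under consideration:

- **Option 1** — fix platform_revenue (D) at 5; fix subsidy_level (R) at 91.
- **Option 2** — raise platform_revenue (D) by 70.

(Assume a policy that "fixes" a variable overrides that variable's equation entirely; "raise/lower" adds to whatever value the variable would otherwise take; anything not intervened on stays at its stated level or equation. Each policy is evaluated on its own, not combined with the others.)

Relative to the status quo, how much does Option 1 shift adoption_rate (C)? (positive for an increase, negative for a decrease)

Baseline:
  G = 132
  D = 116 − 3·132 = -280
  C = 31 − 2·132 − 2·(-280) = 327
Option 1 (D := 5, R := 91):
  G = 132
  D = 5
  C = 31 − 2·132 − 2·5 = -243
Change in C: -243 − 327 = -570

-570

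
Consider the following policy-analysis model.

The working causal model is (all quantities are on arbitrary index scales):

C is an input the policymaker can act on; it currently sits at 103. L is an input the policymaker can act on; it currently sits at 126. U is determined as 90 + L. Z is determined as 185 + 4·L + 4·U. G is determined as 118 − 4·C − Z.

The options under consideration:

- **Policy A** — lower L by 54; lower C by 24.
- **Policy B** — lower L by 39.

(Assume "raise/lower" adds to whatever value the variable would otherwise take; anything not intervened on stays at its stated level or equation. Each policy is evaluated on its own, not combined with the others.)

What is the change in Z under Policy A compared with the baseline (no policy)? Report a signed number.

-432

Baseline:
  L = 126
  U = 90 + 126 = 216
  Z = 185 + 4·126 + 4·216 = 1553
Policy A (L − 54, C − 24):
  L = 126 − 54 = 72
  U = 90 + 72 = 162
  Z = 185 + 4·72 + 4·162 = 1121
Change in Z: 1121 − 1553 = -432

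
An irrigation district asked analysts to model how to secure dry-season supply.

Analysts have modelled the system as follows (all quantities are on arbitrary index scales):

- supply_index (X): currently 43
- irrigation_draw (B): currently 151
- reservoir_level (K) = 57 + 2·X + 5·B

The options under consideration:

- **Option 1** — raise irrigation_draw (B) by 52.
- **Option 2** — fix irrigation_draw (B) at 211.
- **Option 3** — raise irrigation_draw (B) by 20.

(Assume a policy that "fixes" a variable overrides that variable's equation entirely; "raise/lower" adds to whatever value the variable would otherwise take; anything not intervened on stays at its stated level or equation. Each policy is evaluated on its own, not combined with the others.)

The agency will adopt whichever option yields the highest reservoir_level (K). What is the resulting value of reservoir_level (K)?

Option 1 (B + 52):
  X = 43
  B = 151 + 52 = 203
  K = 57 + 2·43 + 5·203 = 1158
Option 2 (B := 211):
  X = 43
  B = 211
  K = 57 + 2·43 + 5·211 = 1198
Option 3 (B + 20):
  X = 43
  B = 151 + 20 = 171
  K = 57 + 2·43 + 5·171 = 998
Comparing — Option 1: K=1158, Option 2: K=1198, Option 3: K=998. Highest is 1198 (Option 2).

1198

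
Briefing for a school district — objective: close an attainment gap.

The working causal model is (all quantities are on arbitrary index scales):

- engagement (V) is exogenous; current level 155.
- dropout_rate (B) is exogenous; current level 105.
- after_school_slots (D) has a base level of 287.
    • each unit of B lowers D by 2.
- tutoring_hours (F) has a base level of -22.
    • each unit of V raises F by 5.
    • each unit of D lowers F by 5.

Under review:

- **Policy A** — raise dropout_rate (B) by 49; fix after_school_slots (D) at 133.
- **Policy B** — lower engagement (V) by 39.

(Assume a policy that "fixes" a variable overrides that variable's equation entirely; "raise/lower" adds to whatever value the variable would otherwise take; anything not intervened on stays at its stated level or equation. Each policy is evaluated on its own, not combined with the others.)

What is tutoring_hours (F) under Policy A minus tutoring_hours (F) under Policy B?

Policy A (B + 49, D := 133):
  V = 155
  B = 105 + 49 = 154
  D = 133
  F = -22 + 5·155 − 5·133 = 88
Policy B (V − 39):
  V = 155 − 39 = 116
  B = 105
  D = 287 − 2·105 = 77
  F = -22 + 5·116 − 5·77 = 173
F: 88 − 173 = -85

-85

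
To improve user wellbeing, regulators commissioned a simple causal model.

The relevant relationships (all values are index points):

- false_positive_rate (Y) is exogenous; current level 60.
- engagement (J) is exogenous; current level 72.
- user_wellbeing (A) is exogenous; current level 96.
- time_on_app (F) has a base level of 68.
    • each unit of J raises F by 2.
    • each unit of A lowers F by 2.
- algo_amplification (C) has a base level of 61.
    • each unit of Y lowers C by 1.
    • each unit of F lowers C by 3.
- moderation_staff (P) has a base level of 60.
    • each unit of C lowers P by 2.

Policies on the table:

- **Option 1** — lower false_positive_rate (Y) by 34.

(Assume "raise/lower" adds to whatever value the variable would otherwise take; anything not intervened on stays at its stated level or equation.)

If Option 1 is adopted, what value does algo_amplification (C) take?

Option 1 (Y − 34):
  Y = 60 − 34 = 26
  J = 72
  A = 96
  F = 68 + 2·72 − 2·96 = 20
  C = 61 − 26 − 3·20 = -25

-25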